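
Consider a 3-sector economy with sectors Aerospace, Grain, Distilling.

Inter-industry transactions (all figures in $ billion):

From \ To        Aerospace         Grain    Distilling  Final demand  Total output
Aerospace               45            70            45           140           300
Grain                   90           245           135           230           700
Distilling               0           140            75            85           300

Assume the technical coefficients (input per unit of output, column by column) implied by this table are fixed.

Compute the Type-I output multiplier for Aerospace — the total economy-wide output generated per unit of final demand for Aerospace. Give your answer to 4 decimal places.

Technical coefficients a_ij = z_ij / X_j:
  a_AA = 45/300 = 0.15, a_GA = 90/300 = 0.30, a_DA = 0/300 = 0.00
  a_AG = 70/700 = 0.10, a_GG = 245/700 = 0.35, a_DG = 140/700 = 0.20
  a_AD = 45/300 = 0.15, a_GD = 135/300 = 0.45, a_DD = 75/300 = 0.25
I − A =
  [   0.85    -0.10    -0.15]
  [  -0.30     0.65    -0.45]
  [   0.00    -0.20     0.75]
Cofactors of I−A, C_ij = (−1)^(i+j)·(minor ij) (rows/columns in the sector order above):
  C_11 = (0.65)(0.75) − (-0.45)(-0.20) = 0.3975
  C_12 = −[(-0.30)(0.75) − (-0.45)(0.00)] = 0.2250
  C_13 = (-0.30)(-0.20) − (0.65)(0.00) = 0.0600
  C_21 = −[(-0.10)(0.75) − (-0.15)(-0.20)] = 0.1050
  C_22 = (0.85)(0.75) − (-0.15)(0.00) = 0.6375
  C_23 = −[(0.85)(-0.20) − (-0.10)(0.00)] = 0.1700
  C_31 = (-0.10)(-0.45) − (-0.15)(0.65) = 0.1425
  C_32 = −[(0.85)(-0.45) − (-0.15)(-0.30)] = 0.4275
  C_33 = (0.85)(0.65) − (-0.10)(-0.30) = 0.5225
det(I−A) = Σ_j (I−A)_1j·C_1j = (0.85)(0.3975) + (-0.10)(0.2250) + (-0.15)(0.0600) = 0.306375
adj(I−A) = Cᵀ =
  [ 0.3975   0.1050   0.1425]
  [ 0.2250   0.6375   0.4275]
  [ 0.0600   0.1700   0.5225]
(I − A)⁻¹ = adj(I−A) / det(I−A) ≈
  [   1.29743     0.34272     0.46512]
  [   0.73439     2.08078     1.39535]
  [   0.19584     0.55488     1.70543]
The output multiplier for sector j is the column-j sum of the Leontief inverse (I − A)⁻¹ = adj(I−A) / det(I−A).
Column A of adj(I−A): (0.3975, 0.2250, 0.0600); det(I−A) = 0.306375.
m_A = (0.3975 + 0.2250 + 0.0600) / 0.306375 = 0.6825 / 0.306375 ≈ 2.2277.

m_A = 2.2277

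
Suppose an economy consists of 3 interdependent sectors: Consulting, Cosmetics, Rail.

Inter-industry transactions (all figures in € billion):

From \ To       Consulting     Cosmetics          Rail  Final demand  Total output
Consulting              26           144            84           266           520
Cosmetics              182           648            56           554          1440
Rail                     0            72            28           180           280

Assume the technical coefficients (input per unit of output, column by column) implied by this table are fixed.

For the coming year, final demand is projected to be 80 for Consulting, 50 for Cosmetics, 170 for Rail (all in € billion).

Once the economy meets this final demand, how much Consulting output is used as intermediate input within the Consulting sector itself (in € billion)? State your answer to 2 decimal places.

Technical coefficients a_ij = z_ij / X_j:
  a_11 = 26/520 = 0.05, a_21 = 182/520 = 0.35, a_31 = 0/520 = 0.00
  a_12 = 144/1440 = 0.10, a_22 = 648/1440 = 0.45, a_32 = 72/1440 = 0.05
  a_13 = 84/280 = 0.30, a_23 = 56/280 = 0.20, a_33 = 28/280 = 0.10
I − A =
  [   0.95    -0.10    -0.30]
  [  -0.35     0.55    -0.20]
  [   0.00    -0.05     0.90]
Cofactors of I−A, C_ij = (−1)^(i+j)·(minor ij) (rows/columns in the sector order above):
  C_11 = (0.55)(0.90) − (-0.20)(-0.05) = 0.4850
  C_12 = −[(-0.35)(0.90) − (-0.20)(0.00)] = 0.3150
  C_13 = (-0.35)(-0.05) − (0.55)(0.00) = 0.0175
  C_21 = −[(-0.10)(0.90) − (-0.30)(-0.05)] = 0.1050
  C_22 = (0.95)(0.90) − (-0.30)(0.00) = 0.8550
  C_23 = −[(0.95)(-0.05) − (-0.10)(0.00)] = 0.0475
  C_31 = (-0.10)(-0.20) − (-0.30)(0.55) = 0.1850
  C_32 = −[(0.95)(-0.20) − (-0.30)(-0.35)] = 0.2950
  C_33 = (0.95)(0.55) − (-0.10)(-0.35) = 0.4875
det(I−A) = Σ_j (I−A)_1j·C_1j = (0.95)(0.4850) + (-0.10)(0.3150) + (-0.30)(0.0175) = 0.4240
adj(I−A) = Cᵀ =
  [ 0.4850   0.1050   0.1850]
  [ 0.3150   0.8550   0.2950]
  [ 0.0175   0.0475   0.4875]
(I − A)⁻¹ = adj(I−A) / det(I−A) ≈
  [   1.1439     0.2476     0.4363]
  [   0.7429     2.0165     0.6958]
  [   0.0413     0.1120     1.1498]
First solve x = (I − A)⁻¹ d = adj(I−A)·d / det(I−A); in particular x_1 = (0.4850·80 + 0.1050·50 + 0.1850·170) / 0.4240 = 75.50 / 0.4240 ≈ 178.0660.
Intermediate flow from 1 to 1: z_11 = a_11 · x_1 = 0.05 × 75.50 / 0.4240 = 3.775 / 0.4240 ≈ 8.90.

z_11 = 8.90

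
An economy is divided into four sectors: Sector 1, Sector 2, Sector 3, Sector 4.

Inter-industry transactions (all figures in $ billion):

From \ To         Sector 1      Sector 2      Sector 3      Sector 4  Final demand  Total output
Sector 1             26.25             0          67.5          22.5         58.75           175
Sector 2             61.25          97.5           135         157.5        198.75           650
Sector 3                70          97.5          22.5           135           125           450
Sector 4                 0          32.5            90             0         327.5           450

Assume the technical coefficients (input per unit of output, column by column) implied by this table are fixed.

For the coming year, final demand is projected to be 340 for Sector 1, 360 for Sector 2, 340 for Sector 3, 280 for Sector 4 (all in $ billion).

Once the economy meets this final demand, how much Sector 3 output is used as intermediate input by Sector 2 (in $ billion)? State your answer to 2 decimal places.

z_32 = 185.79

Technical coefficients a_ij = z_ij / X_j:
  a_11 = 26.25/175 = 0.15, a_21 = 61.25/175 = 0.35, a_31 = 70/175 = 0.40, a_41 = 0/175 = 0.00
  a_12 = 0/650 = 0.00, a_22 = 97.5/650 = 0.15, a_32 = 97.5/650 = 0.15, a_42 = 32.5/650 = 0.05
  a_13 = 67.5/450 = 0.15, a_23 = 135/450 = 0.30, a_33 = 22.5/450 = 0.05, a_43 = 90/450 = 0.20
  a_14 = 22.5/450 = 0.05, a_24 = 157.5/450 = 0.35, a_34 = 135/450 = 0.30, a_44 = 0/450 = 0.00
I − A =
  [   0.85     0.00    -0.15    -0.05]
  [  -0.35     0.85    -0.30    -0.35]
  [  -0.40    -0.15     0.95    -0.30]
  [   0.00    -0.05    -0.20     1.00]
Compute the cofactors C_ij = (−1)^(i+j)·(3×3 minor ij) of I−A; the adjugate is their transpose:
adj(I−A) = Cᵀ =
  [ 0.679875   0.028625   0.134125   0.084250]
  [ 0.459500   0.692500   0.370500   0.376500]
  [ 0.390750   0.141250   0.706750   0.281000]
  [ 0.101125   0.062875   0.159875   0.589250]
det(I−A) = Σ_j (I−A)_1j·C_1j = (0.85)(0.679875) + (0.00)(0.459500) + (-0.15)(0.390750) + (-0.05)(0.101125) = 0.514225
(I − A)⁻¹ = adj(I−A) / det(I−A) ≈
  [   1.3221     0.0557     0.2608     0.1638]
  [   0.8936     1.3467     0.7205     0.7322]
  [   0.7599     0.2747     1.3744     0.5465]
  [   0.1967     0.1223     0.3109     1.1459]
First solve x = (I − A)⁻¹ d = adj(I−A)·d / det(I−A); in particular x_2 = (0.459500·340 + 0.692500·360 + 0.370500·340 + 0.376500·280) / 0.514225 = 636.92 / 0.514225 ≈ 1238.6018.
Intermediate flow from 3 to 2: z_32 = a_32 · x_2 = 0.15 × 636.92 / 0.514225 = 95.538 / 0.514225 ≈ 185.79.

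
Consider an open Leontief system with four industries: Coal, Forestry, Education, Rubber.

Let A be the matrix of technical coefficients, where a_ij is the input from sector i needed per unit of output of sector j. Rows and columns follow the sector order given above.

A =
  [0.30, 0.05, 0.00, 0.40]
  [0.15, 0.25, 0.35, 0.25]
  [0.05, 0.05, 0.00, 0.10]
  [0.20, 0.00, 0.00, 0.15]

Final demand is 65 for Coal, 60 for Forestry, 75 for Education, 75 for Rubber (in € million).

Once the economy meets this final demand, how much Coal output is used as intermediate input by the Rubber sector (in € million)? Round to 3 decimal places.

z_14 = 52.510

I − A =
  [   0.70    -0.05     0.00    -0.40]
  [  -0.15     0.75    -0.35    -0.25]
  [  -0.05    -0.05     1.00    -0.10]
  [  -0.20     0.00     0.00     0.85]
Compute the cofactors C_ij = (−1)^(i+j)·(3×3 minor ij) of I−A; the adjugate is their transpose:
adj(I−A) = Cᵀ =
  [ 0.622625   0.042500   0.014875   0.307250]
  [ 0.199375   0.515000   0.180250   0.266500]
  [ 0.055750   0.028875   0.377375   0.079125]
  [ 0.146500   0.010000   0.003500   0.504375]
det(I−A) = Σ_j (I−A)_1j·C_1j = (0.70)(0.622625) + (-0.05)(0.199375) + (0.00)(0.055750) + (-0.40)(0.146500) = 0.36726875
(I − A)⁻¹ = adj(I−A) / det(I−A) ≈
  [   1.6953     0.1157     0.0405     0.8366]
  [   0.5429     1.4022     0.4908     0.7256]
  [   0.1518     0.0786     1.0275     0.2154]
  [   0.3989     0.0272     0.0095     1.3733]
First solve x = (I − A)⁻¹ d = adj(I−A)·d / det(I−A); in particular x_4 = (0.146500·65 + 0.010000·60 + 0.003500·75 + 0.504375·75) / 0.36726875 = 48.213125 / 0.36726875 ≈ 131.27478.
Intermediate flow from 1 to 4: z_14 = a_14 · x_4 = 0.40 × 48.213125 / 0.36726875 = 19.28525 / 0.36726875 ≈ 52.510.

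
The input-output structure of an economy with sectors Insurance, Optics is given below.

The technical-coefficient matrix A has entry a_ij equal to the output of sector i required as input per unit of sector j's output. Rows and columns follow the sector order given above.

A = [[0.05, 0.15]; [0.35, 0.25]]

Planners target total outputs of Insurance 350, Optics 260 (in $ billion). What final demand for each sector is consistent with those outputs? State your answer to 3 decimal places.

d_1 = 293.500, d_2 = 72.500

I − A =
  [   0.95    -0.15]
  [  -0.35     0.75]
d = (I − A) x:
  d_1 = (+0.95)·350 + (-0.15)·260 = 293.500
  d_2 = (-0.35)·350 + (+0.75)·260 = 72.500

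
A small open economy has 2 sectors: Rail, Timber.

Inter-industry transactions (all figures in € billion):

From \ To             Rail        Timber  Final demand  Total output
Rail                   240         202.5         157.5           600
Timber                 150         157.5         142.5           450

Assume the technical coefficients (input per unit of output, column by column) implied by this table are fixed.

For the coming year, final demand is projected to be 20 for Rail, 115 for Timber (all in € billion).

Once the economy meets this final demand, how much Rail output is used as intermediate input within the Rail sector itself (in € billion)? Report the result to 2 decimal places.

z_RR = 93.33

Technical coefficients a_ij = z_ij / X_j:
  a_RR = 240/600 = 0.40, a_TR = 150/600 = 0.25
  a_RT = 202.5/450 = 0.45, a_TT = 157.5/450 = 0.35
I − A =
  [   0.60    -0.45]
  [  -0.25     0.65]
det(I−A) = (0.60)(0.65) − (-0.45)(-0.25) = 0.2775
adj(I−A) = [[0.65, 0.45], [0.25, 0.60]]
(I − A)⁻¹ = adj(I−A) / det(I−A) ≈
  [   2.3423     1.6216]
  [   0.9009     2.1622]
First solve x = (I − A)⁻¹ d = adj(I−A)·d / det(I−A); in particular x_R = (0.65·20 + 0.45·115) / 0.2775 = 64.75 / 0.2775 ≈ 233.3333.
Intermediate flow from R to R: z_RR = a_RR · x_R = 0.40 × 64.75 / 0.2775 = 25.90 / 0.2775 ≈ 93.33.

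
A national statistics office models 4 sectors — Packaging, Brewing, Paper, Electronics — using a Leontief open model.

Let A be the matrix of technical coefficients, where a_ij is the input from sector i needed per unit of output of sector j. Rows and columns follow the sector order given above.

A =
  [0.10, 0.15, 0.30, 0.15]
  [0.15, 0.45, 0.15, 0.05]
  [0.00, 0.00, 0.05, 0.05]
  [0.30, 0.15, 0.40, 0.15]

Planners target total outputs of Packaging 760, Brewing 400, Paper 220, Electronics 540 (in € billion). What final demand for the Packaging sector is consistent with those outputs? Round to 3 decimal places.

I − A =
  [   0.90    -0.15    -0.30    -0.15]
  [  -0.15     0.55    -0.15    -0.05]
  [   0.00     0.00     0.95    -0.05]
  [  -0.30    -0.15    -0.40     0.85]
d = (I − A) x:
  d_1 = (+0.90)·760 + (-0.15)·400 + (-0.30)·220 + (-0.15)·540 = 477.000
  d_2 = (-0.15)·760 + (+0.55)·400 + (-0.15)·220 + (-0.05)·540 = 46.000
  d_3 = (+0.00)·760 + (+0.00)·400 + (+0.95)·220 + (-0.05)·540 = 182.000
  d_4 = (-0.30)·760 + (-0.15)·400 + (-0.40)·220 + (+0.85)·540 = 83.000

d_1 = 477.000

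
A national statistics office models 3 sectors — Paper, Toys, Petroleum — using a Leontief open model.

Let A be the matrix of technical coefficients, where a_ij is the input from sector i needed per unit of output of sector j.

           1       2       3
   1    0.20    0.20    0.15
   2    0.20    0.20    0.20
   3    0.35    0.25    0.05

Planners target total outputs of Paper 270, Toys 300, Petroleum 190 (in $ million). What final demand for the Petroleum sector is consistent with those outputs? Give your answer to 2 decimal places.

I − A =
  [   0.80    -0.20    -0.15]
  [  -0.20     0.80    -0.20]
  [  -0.35    -0.25     0.95]
d = (I − A) x:
  d_1 = (+0.80)·270 + (-0.20)·300 + (-0.15)·190 = 127.50
  d_2 = (-0.20)·270 + (+0.80)·300 + (-0.20)·190 = 148.00
  d_3 = (-0.35)·270 + (-0.25)·300 + (+0.95)·190 = 11.00

d_3 = 11.00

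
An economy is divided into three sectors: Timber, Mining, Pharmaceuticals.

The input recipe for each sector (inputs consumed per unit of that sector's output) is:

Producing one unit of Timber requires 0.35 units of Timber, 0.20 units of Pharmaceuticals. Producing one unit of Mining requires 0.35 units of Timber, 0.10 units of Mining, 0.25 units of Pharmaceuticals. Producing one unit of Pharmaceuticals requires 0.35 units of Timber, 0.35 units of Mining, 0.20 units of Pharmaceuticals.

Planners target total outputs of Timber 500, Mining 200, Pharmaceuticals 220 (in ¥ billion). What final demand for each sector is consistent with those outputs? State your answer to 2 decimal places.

d_T = 178.00, d_M = 103.00, d_P = 26.00

I − A =
  [   0.65    -0.35    -0.35]
  [   0.00     0.90    -0.35]
  [  -0.20    -0.25     0.80]
d = (I − A) x:
  d_T = (+0.65)·500 + (-0.35)·200 + (-0.35)·220 = 178.00
  d_M = (+0.00)·500 + (+0.90)·200 + (-0.35)·220 = 103.00
  d_P = (-0.20)·500 + (-0.25)·200 + (+0.80)·220 = 26.00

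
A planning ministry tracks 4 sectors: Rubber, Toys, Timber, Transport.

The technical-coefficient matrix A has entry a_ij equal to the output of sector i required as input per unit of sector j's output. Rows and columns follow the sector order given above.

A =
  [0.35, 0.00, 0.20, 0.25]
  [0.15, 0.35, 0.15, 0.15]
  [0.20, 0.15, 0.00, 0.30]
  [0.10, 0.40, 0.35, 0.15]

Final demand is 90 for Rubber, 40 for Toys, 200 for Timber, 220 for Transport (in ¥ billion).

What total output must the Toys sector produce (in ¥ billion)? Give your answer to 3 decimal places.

x_2 = 598.445

I − A =
  [   0.65     0.00    -0.20    -0.25]
  [  -0.15     0.65    -0.15    -0.15]
  [  -0.20    -0.15     1.00    -0.30]
  [  -0.10    -0.40    -0.35     0.85]
Compute the cofactors C_ij = (−1)^(i+j)·(3×3 minor ij) of I−A; the adjugate is their transpose:
adj(I−A) = Cᵀ =
  [ 0.379250   0.162625   0.170375   0.200375]
  [ 0.167250   0.401750   0.154875   0.174750]
  [ 0.157375   0.177125   0.288875   0.179500]
  [ 0.188125   0.281125   0.211875   0.377375]
det(I−A) = Σ_j (I−A)_1j·C_1j = (0.65)(0.379250) + (0.00)(0.167250) + (-0.20)(0.157375) + (-0.25)(0.188125) = 0.16800625
(I − A)⁻¹ = adj(I−A) / det(I−A) ≈
  [   2.2574     0.9680     1.0141     1.1927]
  [   0.9955     2.3913     0.9218     1.0401]
  [   0.9367     1.0543     1.7194     1.0684]
  [   1.1198     1.6733     1.2611     2.2462]
x = (I − A)⁻¹ d = adj(I−A)·d / det(I−A), with det(I−A) = 0.16800625:
  x_1 = (0.379250·90 + 0.162625·40 + 0.170375·200 + 0.200375·220) / 0.16800625 = 118.795 / 0.16800625 ≈ 707.087
  x_2 = (0.167250·90 + 0.401750·40 + 0.154875·200 + 0.174750·220) / 0.16800625 = 100.5425 / 0.16800625 ≈ 598.445
  x_3 = (0.157375·90 + 0.177125·40 + 0.288875·200 + 0.179500·220) / 0.16800625 = 118.51375 / 0.16800625 ≈ 705.413
  x_4 = (0.188125·90 + 0.281125·40 + 0.211875·200 + 0.377375·220) / 0.16800625 = 153.57375 / 0.16800625 ≈ 914.095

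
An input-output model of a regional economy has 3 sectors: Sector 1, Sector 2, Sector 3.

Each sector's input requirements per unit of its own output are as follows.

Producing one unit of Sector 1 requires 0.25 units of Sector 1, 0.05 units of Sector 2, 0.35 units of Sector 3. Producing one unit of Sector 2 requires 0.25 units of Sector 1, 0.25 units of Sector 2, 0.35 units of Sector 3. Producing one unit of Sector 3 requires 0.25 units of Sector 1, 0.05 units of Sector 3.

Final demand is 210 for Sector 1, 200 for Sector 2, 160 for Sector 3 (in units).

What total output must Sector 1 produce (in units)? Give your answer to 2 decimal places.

x_1 = 540.61

I − A =
  [   0.75    -0.25    -0.25]
  [  -0.05     0.75     0.00]
  [  -0.35    -0.35     0.95]
Cofactors of I−A, C_ij = (−1)^(i+j)·(minor ij) (rows/columns in the sector order above):
  C_11 = (0.75)(0.95) − (0.00)(-0.35) = 0.7125
  C_12 = −[(-0.05)(0.95) − (0.00)(-0.35)] = 0.0475
  C_13 = (-0.05)(-0.35) − (0.75)(-0.35) = 0.2800
  C_21 = −[(-0.25)(0.95) − (-0.25)(-0.35)] = 0.3250
  C_22 = (0.75)(0.95) − (-0.25)(-0.35) = 0.6250
  C_23 = −[(0.75)(-0.35) − (-0.25)(-0.35)] = 0.3500
  C_31 = (-0.25)(0.00) − (-0.25)(0.75) = 0.1875
  C_32 = −[(0.75)(0.00) − (-0.25)(-0.05)] = 0.0125
  C_33 = (0.75)(0.75) − (-0.25)(-0.05) = 0.5500
det(I−A) = Σ_j (I−A)_1j·C_1j = (0.75)(0.7125) + (-0.25)(0.0475) + (-0.25)(0.2800) = 0.4525
adj(I−A) = Cᵀ =
  [ 0.7125   0.3250   0.1875]
  [ 0.0475   0.6250   0.0125]
  [ 0.2800   0.3500   0.5500]
(I − A)⁻¹ = adj(I−A) / det(I−A) ≈
  [   1.5746     0.7182     0.4144]
  [   0.1050     1.3812     0.0276]
  [   0.6188     0.7735     1.2155]
x = (I − A)⁻¹ d = adj(I−A)·d / det(I−A), with det(I−A) = 0.4525:
  x_1 = (0.7125·210 + 0.3250·200 + 0.1875·160) / 0.4525 = 244.625 / 0.4525 ≈ 540.61
  x_2 = (0.0475·210 + 0.6250·200 + 0.0125·160) / 0.4525 = 136.975 / 0.4525 ≈ 302.71
  x_3 = (0.2800·210 + 0.3500·200 + 0.5500·160) / 0.4525 = 216.80 / 0.4525 ≈ 479.12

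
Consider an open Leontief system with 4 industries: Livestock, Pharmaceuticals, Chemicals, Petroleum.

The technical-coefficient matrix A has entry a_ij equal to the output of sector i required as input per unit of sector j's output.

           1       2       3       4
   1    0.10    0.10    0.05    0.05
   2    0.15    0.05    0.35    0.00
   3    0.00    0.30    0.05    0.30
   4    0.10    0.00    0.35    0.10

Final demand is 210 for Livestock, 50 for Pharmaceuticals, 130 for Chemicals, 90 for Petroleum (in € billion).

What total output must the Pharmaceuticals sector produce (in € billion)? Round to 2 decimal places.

x_2 = 198.74

I − A =
  [   0.90    -0.10    -0.05    -0.05]
  [  -0.15     0.95    -0.35     0.00]
  [   0.00    -0.30     0.95    -0.30]
  [  -0.10     0.00    -0.35     0.90]
Compute the cofactors C_ij = (−1)^(i+j)·(3×3 minor ij) of I−A; the adjugate is their transpose:
adj(I−A) = Cᵀ =
  [ 0.618000   0.093750   0.090875   0.064625]
  [ 0.123000   0.668750   0.291125   0.103875]
  [ 0.069000   0.244500   0.751250   0.254250]
  [ 0.095500   0.105500   0.302250   0.701250]
det(I−A) = Σ_j (I−A)_1j·C_1j = (0.90)(0.618000) + (-0.10)(0.123000) + (-0.05)(0.069000) + (-0.05)(0.095500) = 0.535675
(I − A)⁻¹ = adj(I−A) / det(I−A) ≈
  [   1.1537     0.1750     0.1696     0.1206]
  [   0.2296     1.2484     0.5435     0.1939]
  [   0.1288     0.4564     1.4024     0.4746]
  [   0.1783     0.1969     0.5642     1.3091]
x = (I − A)⁻¹ d = adj(I−A)·d / det(I−A), with det(I−A) = 0.535675:
  x_1 = (0.618000·210 + 0.093750·50 + 0.090875·130 + 0.064625·90) / 0.535675 = 152.0975 / 0.535675 ≈ 283.94
  x_2 = (0.123000·210 + 0.668750·50 + 0.291125·130 + 0.103875·90) / 0.535675 = 106.4625 / 0.535675 ≈ 198.74
  x_3 = (0.069000·210 + 0.244500·50 + 0.751250·130 + 0.254250·90) / 0.535675 = 147.26 / 0.535675 ≈ 274.91
  x_4 = (0.095500·210 + 0.105500·50 + 0.302250·130 + 0.701250·90) / 0.535675 = 127.735 / 0.535675 ≈ 238.46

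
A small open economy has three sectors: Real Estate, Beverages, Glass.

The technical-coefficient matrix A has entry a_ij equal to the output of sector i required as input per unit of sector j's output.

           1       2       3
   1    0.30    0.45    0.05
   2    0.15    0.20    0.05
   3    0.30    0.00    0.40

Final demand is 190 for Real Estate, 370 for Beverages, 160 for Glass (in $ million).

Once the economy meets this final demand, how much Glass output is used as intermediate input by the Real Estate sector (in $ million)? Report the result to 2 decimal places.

I − A =
  [   0.70    -0.45    -0.05]
  [  -0.15     0.80    -0.05]
  [  -0.30     0.00     0.60]
Cofactors of I−A, C_ij = (−1)^(i+j)·(minor ij) (rows/columns in the sector order above):
  C_11 = (0.80)(0.60) − (-0.05)(0.00) = 0.4800
  C_12 = −[(-0.15)(0.60) − (-0.05)(-0.30)] = 0.1050
  C_13 = (-0.15)(0.00) − (0.80)(-0.30) = 0.2400
  C_21 = −[(-0.45)(0.60) − (-0.05)(0.00)] = 0.2700
  C_22 = (0.70)(0.60) − (-0.05)(-0.30) = 0.4050
  C_23 = −[(0.70)(0.00) − (-0.45)(-0.30)] = 0.1350
  C_31 = (-0.45)(-0.05) − (-0.05)(0.80) = 0.0625
  C_32 = −[(0.70)(-0.05) − (-0.05)(-0.15)] = 0.0425
  C_33 = (0.70)(0.80) − (-0.45)(-0.15) = 0.4925
det(I−A) = Σ_j (I−A)_1j·C_1j = (0.70)(0.4800) + (-0.45)(0.1050) + (-0.05)(0.2400) = 0.27675
adj(I−A) = Cᵀ =
  [ 0.4800   0.2700   0.0625]
  [ 0.1050   0.4050   0.0425]
  [ 0.2400   0.1350   0.4925]
(I − A)⁻¹ = adj(I−A) / det(I−A) ≈
  [   1.7344     0.9756     0.2258]
  [   0.3794     1.4634     0.1536]
  [   0.8672     0.4878     1.7796]
First solve x = (I − A)⁻¹ d = adj(I−A)·d / det(I−A); in particular x_1 = (0.4800·190 + 0.2700·370 + 0.0625·160) / 0.27675 = 201.10 / 0.27675 ≈ 726.6486.
Intermediate flow from 3 to 1: z_31 = a_31 · x_1 = 0.30 × 201.10 / 0.27675 = 60.33 / 0.27675 ≈ 217.99.

z_31 = 217.99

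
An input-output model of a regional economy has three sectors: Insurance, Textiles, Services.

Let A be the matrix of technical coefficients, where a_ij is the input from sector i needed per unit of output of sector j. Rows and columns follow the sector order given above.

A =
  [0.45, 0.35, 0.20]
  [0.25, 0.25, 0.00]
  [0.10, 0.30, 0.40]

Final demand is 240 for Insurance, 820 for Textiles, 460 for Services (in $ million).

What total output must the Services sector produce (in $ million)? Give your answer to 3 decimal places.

x_3 = 2118.182

I − A =
  [   0.55    -0.35    -0.20]
  [  -0.25     0.75     0.00]
  [  -0.10    -0.30     0.60]
Cofactors of I−A, C_ij = (−1)^(i+j)·(minor ij) (rows/columns in the sector order above):
  C_11 = (0.75)(0.60) − (0.00)(-0.30) = 0.4500
  C_12 = −[(-0.25)(0.60) − (0.00)(-0.10)] = 0.1500
  C_13 = (-0.25)(-0.30) − (0.75)(-0.10) = 0.1500
  C_21 = −[(-0.35)(0.60) − (-0.20)(-0.30)] = 0.2700
  C_22 = (0.55)(0.60) − (-0.20)(-0.10) = 0.3100
  C_23 = −[(0.55)(-0.30) − (-0.35)(-0.10)] = 0.2000
  C_31 = (-0.35)(0.00) − (-0.20)(0.75) = 0.1500
  C_32 = −[(0.55)(0.00) − (-0.20)(-0.25)] = 0.0500
  C_33 = (0.55)(0.75) − (-0.35)(-0.25) = 0.3250
det(I−A) = Σ_j (I−A)_1j·C_1j = (0.55)(0.4500) + (-0.35)(0.1500) + (-0.20)(0.1500) = 0.1650
adj(I−A) = Cᵀ =
  [ 0.4500   0.2700   0.1500]
  [ 0.1500   0.3100   0.0500]
  [ 0.1500   0.2000   0.3250]
(I − A)⁻¹ = adj(I−A) / det(I−A) ≈
  [   2.7273     1.6364     0.9091]
  [   0.9091     1.8788     0.3030]
  [   0.9091     1.2121     1.9697]
x = (I − A)⁻¹ d = adj(I−A)·d / det(I−A), with det(I−A) = 0.1650:
  x_1 = (0.4500·240 + 0.2700·820 + 0.1500·460) / 0.1650 = 398.40 / 0.1650 ≈ 2414.545
  x_2 = (0.1500·240 + 0.3100·820 + 0.0500·460) / 0.1650 = 313.20 / 0.1650 ≈ 1898.182
  x_3 = (0.1500·240 + 0.2000·820 + 0.3250·460) / 0.1650 = 349.50 / 0.1650 ≈ 2118.182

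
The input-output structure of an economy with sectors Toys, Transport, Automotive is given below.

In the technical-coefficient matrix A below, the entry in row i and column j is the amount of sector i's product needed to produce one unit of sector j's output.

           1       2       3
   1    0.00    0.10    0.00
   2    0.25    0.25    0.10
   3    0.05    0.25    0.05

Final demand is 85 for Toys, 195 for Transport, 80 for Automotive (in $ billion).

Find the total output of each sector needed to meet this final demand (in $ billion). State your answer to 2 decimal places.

I − A =
  [   1.00    -0.10     0.00]
  [  -0.25     0.75    -0.10]
  [  -0.05    -0.25     0.95]
Cofactors of I−A, C_ij = (−1)^(i+j)·(minor ij) (rows/columns in the sector order above):
  C_11 = (0.75)(0.95) − (-0.10)(-0.25) = 0.6875
  C_12 = −[(-0.25)(0.95) − (-0.10)(-0.05)] = 0.2425
  C_13 = (-0.25)(-0.25) − (0.75)(-0.05) = 0.1000
  C_21 = −[(-0.10)(0.95) − (0.00)(-0.25)] = 0.0950
  C_22 = (1.00)(0.95) − (0.00)(-0.05) = 0.9500
  C_23 = −[(1.00)(-0.25) − (-0.10)(-0.05)] = 0.2550
  C_31 = (-0.10)(-0.10) − (0.00)(0.75) = 0.0100
  C_32 = −[(1.00)(-0.10) − (0.00)(-0.25)] = 0.1000
  C_33 = (1.00)(0.75) − (-0.10)(-0.25) = 0.7250
det(I−A) = Σ_j (I−A)_1j·C_1j = (1.00)(0.6875) + (-0.10)(0.2425) + (0.00)(0.1000) = 0.66325
adj(I−A) = Cᵀ =
  [ 0.6875   0.0950   0.0100]
  [ 0.2425   0.9500   0.1000]
  [ 0.1000   0.2550   0.7250]
(I − A)⁻¹ = adj(I−A) / det(I−A) ≈
  [   1.0366     0.1432     0.0151]
  [   0.3656     1.4323     0.1508]
  [   0.1508     0.3845     1.0931]
x = (I − A)⁻¹ d = adj(I−A)·d / det(I−A), with det(I−A) = 0.66325:
  x_1 = (0.6875·85 + 0.0950·195 + 0.0100·80) / 0.66325 = 77.7625 / 0.66325 ≈ 117.24
  x_2 = (0.2425·85 + 0.9500·195 + 0.1000·80) / 0.66325 = 213.8625 / 0.66325 ≈ 322.45
  x_3 = (0.1000·85 + 0.2550·195 + 0.7250·80) / 0.66325 = 116.225 / 0.66325 ≈ 175.24

x_1 = 117.24, x_2 = 322.45, x_3 = 175.24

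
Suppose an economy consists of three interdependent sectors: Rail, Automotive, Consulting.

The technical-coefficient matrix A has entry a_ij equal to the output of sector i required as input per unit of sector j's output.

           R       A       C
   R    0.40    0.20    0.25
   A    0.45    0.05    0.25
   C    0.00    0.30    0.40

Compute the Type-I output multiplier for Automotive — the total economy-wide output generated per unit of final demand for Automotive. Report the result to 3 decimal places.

m_A = 3.513

I − A =
  [   0.60    -0.20    -0.25]
  [  -0.45     0.95    -0.25]
  [   0.00    -0.30     0.60]
Cofactors of I−A, C_ij = (−1)^(i+j)·(minor ij) (rows/columns in the sector order above):
  C_11 = (0.95)(0.60) − (-0.25)(-0.30) = 0.4950
  C_12 = −[(-0.45)(0.60) − (-0.25)(0.00)] = 0.2700
  C_13 = (-0.45)(-0.30) − (0.95)(0.00) = 0.1350
  C_21 = −[(-0.20)(0.60) − (-0.25)(-0.30)] = 0.1950
  C_22 = (0.60)(0.60) − (-0.25)(0.00) = 0.3600
  C_23 = −[(0.60)(-0.30) − (-0.20)(0.00)] = 0.1800
  C_31 = (-0.20)(-0.25) − (-0.25)(0.95) = 0.2875
  C_32 = −[(0.60)(-0.25) − (-0.25)(-0.45)] = 0.2625
  C_33 = (0.60)(0.95) − (-0.20)(-0.45) = 0.4800
det(I−A) = Σ_j (I−A)_1j·C_1j = (0.60)(0.4950) + (-0.20)(0.2700) + (-0.25)(0.1350) = 0.20925
adj(I−A) = Cᵀ =
  [ 0.4950   0.1950   0.2875]
  [ 0.2700   0.3600   0.2625]
  [ 0.1350   0.1800   0.4800]
(I − A)⁻¹ = adj(I−A) / det(I−A) ≈
  [   2.3656     0.9319     1.3740]
  [   1.2903     1.7204     1.2545]
  [   0.6452     0.8602     2.2939]
The output multiplier for sector j is the column-j sum of the Leontief inverse (I − A)⁻¹ = adj(I−A) / det(I−A).
Column A of adj(I−A): (0.1950, 0.3600, 0.1800); det(I−A) = 0.20925.
m_A = (0.1950 + 0.3600 + 0.1800) / 0.20925 = 0.735 / 0.20925 ≈ 3.513.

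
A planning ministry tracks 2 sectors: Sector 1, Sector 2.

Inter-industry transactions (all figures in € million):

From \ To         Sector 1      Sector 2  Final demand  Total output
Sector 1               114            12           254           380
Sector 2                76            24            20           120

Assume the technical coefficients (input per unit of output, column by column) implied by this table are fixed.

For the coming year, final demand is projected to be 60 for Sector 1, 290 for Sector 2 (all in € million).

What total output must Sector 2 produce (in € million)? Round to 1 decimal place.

x_2 = 398.1

Technical coefficients a_ij = z_ij / X_j:
  a_11 = 114/380 = 0.30, a_21 = 76/380 = 0.20
  a_12 = 12/120 = 0.10, a_22 = 24/120 = 0.20
I − A =
  [   0.70    -0.10]
  [  -0.20     0.80]
det(I−A) = (0.70)(0.80) − (-0.10)(-0.20) = 0.5400
adj(I−A) = [[0.80, 0.10], [0.20, 0.70]]
(I − A)⁻¹ = adj(I−A) / det(I−A) ≈
  [   1.4815     0.1852]
  [   0.3704     1.2963]
x = (I − A)⁻¹ d = adj(I−A)·d / det(I−A), with det(I−A) = 0.5400:
  x_1 = (0.80·60 + 0.10·290) / 0.5400 = 77.00 / 0.5400 ≈ 142.6
  x_2 = (0.20·60 + 0.70·290) / 0.5400 = 215.00 / 0.5400 ≈ 398.1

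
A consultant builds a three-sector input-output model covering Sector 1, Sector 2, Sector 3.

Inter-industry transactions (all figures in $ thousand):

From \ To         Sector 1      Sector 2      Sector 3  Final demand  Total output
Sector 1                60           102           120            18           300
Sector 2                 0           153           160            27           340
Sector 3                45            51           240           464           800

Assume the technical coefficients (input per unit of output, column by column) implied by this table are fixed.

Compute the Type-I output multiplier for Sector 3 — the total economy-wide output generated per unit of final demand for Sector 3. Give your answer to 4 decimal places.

m_3 = 2.8272

Technical coefficients a_ij = z_ij / X_j:
  a_11 = 60/300 = 0.20, a_21 = 0/300 = 0.00, a_31 = 45/300 = 0.15
  a_12 = 102/340 = 0.30, a_22 = 153/340 = 0.45, a_32 = 51/340 = 0.15
  a_13 = 120/800 = 0.15, a_23 = 160/800 = 0.20, a_33 = 240/800 = 0.30
I − A =
  [   0.80    -0.30    -0.15]
  [   0.00     0.55    -0.20]
  [  -0.15    -0.15     0.70]
Cofactors of I−A, C_ij = (−1)^(i+j)·(minor ij) (rows/columns in the sector order above):
  C_11 = (0.55)(0.70) − (-0.20)(-0.15) = 0.3550
  C_12 = −[(0.00)(0.70) − (-0.20)(-0.15)] = 0.0300
  C_13 = (0.00)(-0.15) − (0.55)(-0.15) = 0.0825
  C_21 = −[(-0.30)(0.70) − (-0.15)(-0.15)] = 0.2325
  C_22 = (0.80)(0.70) − (-0.15)(-0.15) = 0.5375
  C_23 = −[(0.80)(-0.15) − (-0.30)(-0.15)] = 0.1650
  C_31 = (-0.30)(-0.20) − (-0.15)(0.55) = 0.1425
  C_32 = −[(0.80)(-0.20) − (-0.15)(0.00)] = 0.1600
  C_33 = (0.80)(0.55) − (-0.30)(0.00) = 0.4400
det(I−A) = Σ_j (I−A)_1j·C_1j = (0.80)(0.3550) + (-0.30)(0.0300) + (-0.15)(0.0825) = 0.262625
adj(I−A) = Cᵀ =
  [ 0.3550   0.2325   0.1425]
  [ 0.0300   0.5375   0.1600]
  [ 0.0825   0.1650   0.4400]
(I − A)⁻¹ = adj(I−A) / det(I−A) ≈
  [   1.35174     0.88529     0.54260]
  [   0.11423     2.04664     0.60923]
  [   0.31414     0.62827     1.67539]
The output multiplier for sector j is the column-j sum of the Leontief inverse (I − A)⁻¹ = adj(I−A) / det(I−A).
Column 3 of adj(I−A): (0.1425, 0.1600, 0.4400); det(I−A) = 0.262625.
m_3 = (0.1425 + 0.1600 + 0.4400) / 0.262625 = 0.7425 / 0.262625 ≈ 2.8272.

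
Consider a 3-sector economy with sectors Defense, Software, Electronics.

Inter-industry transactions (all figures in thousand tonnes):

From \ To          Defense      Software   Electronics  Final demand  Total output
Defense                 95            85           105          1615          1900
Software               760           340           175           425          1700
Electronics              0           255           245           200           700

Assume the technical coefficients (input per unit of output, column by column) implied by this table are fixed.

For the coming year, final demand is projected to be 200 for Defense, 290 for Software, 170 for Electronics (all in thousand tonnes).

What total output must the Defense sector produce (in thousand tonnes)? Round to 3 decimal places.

x_1 = 309.310

Technical coefficients a_ij = z_ij / X_j:
  a_11 = 95/1900 = 0.05, a_21 = 760/1900 = 0.40, a_31 = 0/1900 = 0.00
  a_12 = 85/1700 = 0.05, a_22 = 340/1700 = 0.20, a_32 = 255/1700 = 0.15
  a_13 = 105/700 = 0.15, a_23 = 175/700 = 0.25, a_33 = 245/700 = 0.35
I − A =
  [   0.95    -0.05    -0.15]
  [  -0.40     0.80    -0.25]
  [   0.00    -0.15     0.65]
Cofactors of I−A, C_ij = (−1)^(i+j)·(minor ij) (rows/columns in the sector order above):
  C_11 = (0.80)(0.65) − (-0.25)(-0.15) = 0.4825
  C_12 = −[(-0.40)(0.65) − (-0.25)(0.00)] = 0.2600
  C_13 = (-0.40)(-0.15) − (0.80)(0.00) = 0.0600
  C_21 = −[(-0.05)(0.65) − (-0.15)(-0.15)] = 0.0550
  C_22 = (0.95)(0.65) − (-0.15)(0.00) = 0.6175
  C_23 = −[(0.95)(-0.15) − (-0.05)(0.00)] = 0.1425
  C_31 = (-0.05)(-0.25) − (-0.15)(0.80) = 0.1325
  C_32 = −[(0.95)(-0.25) − (-0.15)(-0.40)] = 0.2975
  C_33 = (0.95)(0.80) − (-0.05)(-0.40) = 0.7400
det(I−A) = Σ_j (I−A)_1j·C_1j = (0.95)(0.4825) + (-0.05)(0.2600) + (-0.15)(0.0600) = 0.436375
adj(I−A) = Cᵀ =
  [ 0.4825   0.0550   0.1325]
  [ 0.2600   0.6175   0.2975]
  [ 0.0600   0.1425   0.7400]
(I − A)⁻¹ = adj(I−A) / det(I−A) ≈
  [   1.1057     0.1260     0.3036]
  [   0.5958     1.4151     0.6818]
  [   0.1375     0.3266     1.6958]
x = (I − A)⁻¹ d = adj(I−A)·d / det(I−A), with det(I−A) = 0.436375:
  x_1 = (0.4825·200 + 0.0550·290 + 0.1325·170) / 0.436375 = 134.975 / 0.436375 ≈ 309.310
  x_2 = (0.2600·200 + 0.6175·290 + 0.2975·170) / 0.436375 = 281.65 / 0.436375 ≈ 645.431
  x_3 = (0.0600·200 + 0.1425·290 + 0.7400·170) / 0.436375 = 179.125 / 0.436375 ≈ 410.484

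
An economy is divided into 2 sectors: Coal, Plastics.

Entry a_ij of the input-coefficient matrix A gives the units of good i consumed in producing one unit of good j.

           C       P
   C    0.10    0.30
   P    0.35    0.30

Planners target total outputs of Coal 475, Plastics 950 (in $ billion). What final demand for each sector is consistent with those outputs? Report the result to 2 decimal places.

I − A =
  [   0.90    -0.30]
  [  -0.35     0.70]
d = (I − A) x:
  d_C = (+0.90)·475 + (-0.30)·950 = 142.50
  d_P = (-0.35)·475 + (+0.70)·950 = 498.75

d_C = 142.50, d_P = 498.75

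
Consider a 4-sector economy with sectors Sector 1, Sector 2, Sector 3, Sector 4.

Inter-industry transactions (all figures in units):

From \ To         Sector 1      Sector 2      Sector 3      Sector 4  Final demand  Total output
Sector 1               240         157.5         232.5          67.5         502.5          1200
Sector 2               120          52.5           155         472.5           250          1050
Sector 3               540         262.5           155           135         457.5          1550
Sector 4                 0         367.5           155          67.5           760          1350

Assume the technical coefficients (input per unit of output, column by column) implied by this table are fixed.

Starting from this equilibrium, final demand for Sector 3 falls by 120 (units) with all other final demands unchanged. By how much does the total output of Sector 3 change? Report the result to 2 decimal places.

Δx_3 = -164.92

Technical coefficients a_ij = z_ij / X_j:
  a_11 = 240/1200 = 0.20, a_21 = 120/1200 = 0.10, a_31 = 540/1200 = 0.45, a_41 = 0/1200 = 0.00
  a_12 = 157.5/1050 = 0.15, a_22 = 52.5/1050 = 0.05, a_32 = 262.5/1050 = 0.25, a_42 = 367.5/1050 = 0.35
  a_13 = 232.5/1550 = 0.15, a_23 = 155/1550 = 0.10, a_33 = 155/1550 = 0.10, a_43 = 155/1550 = 0.10
  a_14 = 67.5/1350 = 0.05, a_24 = 472.5/1350 = 0.35, a_34 = 135/1350 = 0.10, a_44 = 67.5/1350 = 0.05
I − A =
  [   0.80    -0.15    -0.15    -0.05]
  [  -0.10     0.95    -0.10    -0.35]
  [  -0.45    -0.25     0.90    -0.10]
  [   0.00    -0.35    -0.10     0.95]
Compute the cofactors C_ij = (−1)^(i+j)·(3×3 minor ij) of I−A; the adjugate is their transpose:
adj(I−A) = Cᵀ =
  [ 0.656500   0.184625   0.143000   0.117625]
  [ 0.143000   0.609625   0.118750   0.244625]
  [ 0.378250   0.290000   0.608000   0.190750]
  [ 0.092500   0.255125   0.107750   0.575875]
det(I−A) = Σ_j (I−A)_1j·C_1j = (0.80)(0.656500) + (-0.15)(0.143000) + (-0.15)(0.378250) + (-0.05)(0.092500) = 0.4423875
(I − A)⁻¹ = adj(I−A) / det(I−A) ≈
  [   1.4840     0.4173     0.3232     0.2659]
  [   0.3232     1.3780     0.2684     0.5530]
  [   0.8550     0.6555     1.3744     0.4312]
  [   0.2091     0.5767     0.2436     1.3017]
Δx = (I − A)⁻¹ Δd with Δd having -120 in the Sector 3 component and 0 elsewhere.
So Δx_3 = L_33 · (-120), where L_33 = adj(I−A)_33 / det(I−A) = 0.608000 / 0.4423875.
Δx_3 = 0.608000 × (-120) / 0.4423875 = -72.96 / 0.4423875 ≈ -164.92.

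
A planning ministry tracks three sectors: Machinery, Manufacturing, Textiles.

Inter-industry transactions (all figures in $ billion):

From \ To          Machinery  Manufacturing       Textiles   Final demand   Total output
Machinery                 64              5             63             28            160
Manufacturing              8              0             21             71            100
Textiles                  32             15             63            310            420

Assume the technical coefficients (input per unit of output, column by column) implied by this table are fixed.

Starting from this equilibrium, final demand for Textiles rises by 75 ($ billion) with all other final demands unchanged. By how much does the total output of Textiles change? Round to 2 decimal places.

Δx_3 = 94.99

Technical coefficients a_ij = z_ij / X_j:
  a_11 = 64/160 = 0.40, a_21 = 8/160 = 0.05, a_31 = 32/160 = 0.20
  a_12 = 5/100 = 0.05, a_22 = 0/100 = 0.00, a_32 = 15/100 = 0.15
  a_13 = 63/420 = 0.15, a_23 = 21/420 = 0.05, a_33 = 63/420 = 0.15
I − A =
  [   0.60    -0.05    -0.15]
  [  -0.05     1.00    -0.05]
  [  -0.20    -0.15     0.85]
Cofactors of I−A, C_ij = (−1)^(i+j)·(minor ij) (rows/columns in the sector order above):
  C_11 = (1.00)(0.85) − (-0.05)(-0.15) = 0.8425
  C_12 = −[(-0.05)(0.85) − (-0.05)(-0.20)] = 0.0525
  C_13 = (-0.05)(-0.15) − (1.00)(-0.20) = 0.2075
  C_21 = −[(-0.05)(0.85) − (-0.15)(-0.15)] = 0.0650
  C_22 = (0.60)(0.85) − (-0.15)(-0.20) = 0.4800
  C_23 = −[(0.60)(-0.15) − (-0.05)(-0.20)] = 0.1000
  C_31 = (-0.05)(-0.05) − (-0.15)(1.00) = 0.1525
  C_32 = −[(0.60)(-0.05) − (-0.15)(-0.05)] = 0.0375
  C_33 = (0.60)(1.00) − (-0.05)(-0.05) = 0.5975
det(I−A) = Σ_j (I−A)_1j·C_1j = (0.60)(0.8425) + (-0.05)(0.0525) + (-0.15)(0.2075) = 0.47175
adj(I−A) = Cᵀ =
  [ 0.8425   0.0650   0.1525]
  [ 0.0525   0.4800   0.0375]
  [ 0.2075   0.1000   0.5975]
(I − A)⁻¹ = adj(I−A) / det(I−A) ≈
  [   1.7859     0.1378     0.3233]
  [   0.1113     1.0175     0.0795]
  [   0.4399     0.2120     1.2666]
Δx = (I − A)⁻¹ Δd with Δd having +75 in the Textiles component and 0 elsewhere.
So Δx_3 = L_33 · (+75), where L_33 = adj(I−A)_33 / det(I−A) = 0.5975 / 0.47175.
Δx_3 = 0.5975 × (+75) / 0.47175 = 44.8125 / 0.47175 ≈ 94.99.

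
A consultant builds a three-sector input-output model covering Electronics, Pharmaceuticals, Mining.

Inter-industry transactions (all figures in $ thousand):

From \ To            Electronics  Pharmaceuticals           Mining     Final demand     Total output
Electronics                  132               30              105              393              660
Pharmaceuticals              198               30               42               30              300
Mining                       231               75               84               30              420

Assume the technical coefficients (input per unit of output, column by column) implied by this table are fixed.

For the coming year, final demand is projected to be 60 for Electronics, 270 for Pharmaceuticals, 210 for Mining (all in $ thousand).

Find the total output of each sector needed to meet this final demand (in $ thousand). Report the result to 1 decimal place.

Technical coefficients a_ij = z_ij / X_j:
  a_11 = 132/660 = 0.20, a_21 = 198/660 = 0.30, a_31 = 231/660 = 0.35
  a_12 = 30/300 = 0.10, a_22 = 30/300 = 0.10, a_32 = 75/300 = 0.25
  a_13 = 105/420 = 0.25, a_23 = 42/420 = 0.10, a_33 = 84/420 = 0.20
I − A =
  [   0.80    -0.10    -0.25]
  [  -0.30     0.90    -0.10]
  [  -0.35    -0.25     0.80]
Cofactors of I−A, C_ij = (−1)^(i+j)·(minor ij) (rows/columns in the sector order above):
  C_11 = (0.90)(0.80) − (-0.10)(-0.25) = 0.6950
  C_12 = −[(-0.30)(0.80) − (-0.10)(-0.35)] = 0.2750
  C_13 = (-0.30)(-0.25) − (0.90)(-0.35) = 0.3900
  C_21 = −[(-0.10)(0.80) − (-0.25)(-0.25)] = 0.1425
  C_22 = (0.80)(0.80) − (-0.25)(-0.35) = 0.5525
  C_23 = −[(0.80)(-0.25) − (-0.10)(-0.35)] = 0.2350
  C_31 = (-0.10)(-0.10) − (-0.25)(0.90) = 0.2350
  C_32 = −[(0.80)(-0.10) − (-0.25)(-0.30)] = 0.1550
  C_33 = (0.80)(0.90) − (-0.10)(-0.30) = 0.6900
det(I−A) = Σ_j (I−A)_1j·C_1j = (0.80)(0.6950) + (-0.10)(0.2750) + (-0.25)(0.3900) = 0.4310
adj(I−A) = Cᵀ =
  [ 0.6950   0.1425   0.2350]
  [ 0.2750   0.5525   0.1550]
  [ 0.3900   0.2350   0.6900]
(I − A)⁻¹ = adj(I−A) / det(I−A) ≈
  [   1.6125     0.3306     0.5452]
  [   0.6381     1.2819     0.3596]
  [   0.9049     0.5452     1.6009]
x = (I − A)⁻¹ d = adj(I−A)·d / det(I−A), with det(I−A) = 0.4310:
  x_1 = (0.6950·60 + 0.1425·270 + 0.2350·210) / 0.4310 = 129.525 / 0.4310 ≈ 300.5
  x_2 = (0.2750·60 + 0.5525·270 + 0.1550·210) / 0.4310 = 198.225 / 0.4310 ≈ 459.9
  x_3 = (0.3900·60 + 0.2350·270 + 0.6900·210) / 0.4310 = 231.75 / 0.4310 ≈ 537.7

x_1 = 300.5, x_2 = 459.9, x_3 = 537.7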